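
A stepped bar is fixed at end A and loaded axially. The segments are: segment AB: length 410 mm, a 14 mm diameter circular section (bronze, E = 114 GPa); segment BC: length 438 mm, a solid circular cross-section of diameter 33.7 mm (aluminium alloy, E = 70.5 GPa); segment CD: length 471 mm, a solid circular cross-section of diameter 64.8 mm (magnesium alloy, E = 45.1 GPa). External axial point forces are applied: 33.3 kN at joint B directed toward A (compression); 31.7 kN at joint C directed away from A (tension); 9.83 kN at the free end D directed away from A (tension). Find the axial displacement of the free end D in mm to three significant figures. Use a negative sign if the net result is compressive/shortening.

Internal axial forces (sectioning from the free end, tension +): N_CD = 9.83 kN, N_BC = 41.53 kN, N_AB = 8.23 kN.
A_AB = 153.9 mm².
A_BC = 892 mm².
A_CD = 3298 mm².
δ_AB = 8230·410/(153.9·114000) = 0.1923 mm
δ_BC = 41530·438/(892·70500) = 0.2893 mm
δ_CD = 9830·471/(3298·45100) = 0.03113 mm
δ = Σδ_i = 0.5127 mm.

0.513 mm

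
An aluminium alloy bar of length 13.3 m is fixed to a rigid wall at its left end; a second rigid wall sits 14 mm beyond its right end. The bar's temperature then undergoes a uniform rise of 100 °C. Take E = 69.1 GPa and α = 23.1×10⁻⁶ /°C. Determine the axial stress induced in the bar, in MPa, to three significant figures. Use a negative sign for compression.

Free thermal expansion αLΔT = 23.1e-6 · 13300 · 100 = 30.72 mm.
The walls engage after the gap closes; constrained expansion = 30.72 − 14 = 16.72 mm.
The walls impose strain ε = −(16.72)/13300 = -1.2574e-03; σ = Eε = 69100 · -1.2574e-03 = -86.88 MPa.

-86.9 MPa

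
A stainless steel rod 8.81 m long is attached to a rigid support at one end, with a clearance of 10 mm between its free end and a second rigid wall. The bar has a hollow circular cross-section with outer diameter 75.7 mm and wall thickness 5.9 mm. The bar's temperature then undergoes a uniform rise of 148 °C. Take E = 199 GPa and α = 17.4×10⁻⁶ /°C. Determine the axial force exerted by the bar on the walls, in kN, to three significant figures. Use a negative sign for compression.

Free thermal expansion αLΔT = 17.4e-6 · 8810 · 148 = 22.69 mm.
The walls engage after the gap closes; constrained expansion = 22.69 − 10 = 12.69 mm.
The walls impose strain ε = −(12.69)/8810 = -1.4401e-03; σ = Eε = 199000 · -1.4401e-03 = -286.6 MPa.
Wall reaction R = σ·A = -286.6·1294 = -370800 N = -370.8 kN.

-371 kN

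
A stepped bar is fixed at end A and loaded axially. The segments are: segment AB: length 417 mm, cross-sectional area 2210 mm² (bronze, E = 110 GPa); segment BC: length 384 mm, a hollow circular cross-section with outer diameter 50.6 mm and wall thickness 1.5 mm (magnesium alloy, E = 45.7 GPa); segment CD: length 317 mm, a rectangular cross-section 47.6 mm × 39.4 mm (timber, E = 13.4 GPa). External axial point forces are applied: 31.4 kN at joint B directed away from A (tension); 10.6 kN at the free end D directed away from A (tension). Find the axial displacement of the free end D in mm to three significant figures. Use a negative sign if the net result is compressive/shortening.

0.591 mm

Internal axial forces (sectioning from the free end, tension +): N_CD = 10.6 kN, N_BC = 10.6 kN, N_AB = 42 kN.
A_BC = 231.4 mm².
A_CD = 1875 mm².
δ_AB = 42000·417/(2210·110000) = 0.07204 mm
δ_BC = 10600·384/(231.4·45700) = 0.3849 mm
δ_CD = 10600·317/(1875·13400) = 0.1337 mm
δ = Σδ_i = 0.5907 mm.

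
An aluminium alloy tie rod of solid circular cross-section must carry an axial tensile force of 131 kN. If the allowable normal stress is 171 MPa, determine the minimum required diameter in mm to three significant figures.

Required area A ≥ P/σ_allow = 131000/171 = 766.1 mm².
For a solid circular section, d ≥ √(4A/π) = 31.23 mm.

31.2 mm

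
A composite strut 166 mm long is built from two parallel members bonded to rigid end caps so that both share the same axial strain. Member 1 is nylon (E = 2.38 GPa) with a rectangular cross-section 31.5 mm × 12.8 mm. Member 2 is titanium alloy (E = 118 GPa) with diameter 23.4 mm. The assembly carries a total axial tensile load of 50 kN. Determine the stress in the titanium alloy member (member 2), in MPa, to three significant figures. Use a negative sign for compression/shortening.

114 MPa

A_1 = 403.2 mm².
A_2 = 430.1 mm².
Equal strain + equilibrium ⇒ each member carries load in proportion to AE: A₁E₁ = 959600 N, A₂E₂ = 50750000 N, ΣAE = 51710000 N.
σ₂ = P·E₂/ΣAE = 50000·118000/51710000 = 114.1 MPa.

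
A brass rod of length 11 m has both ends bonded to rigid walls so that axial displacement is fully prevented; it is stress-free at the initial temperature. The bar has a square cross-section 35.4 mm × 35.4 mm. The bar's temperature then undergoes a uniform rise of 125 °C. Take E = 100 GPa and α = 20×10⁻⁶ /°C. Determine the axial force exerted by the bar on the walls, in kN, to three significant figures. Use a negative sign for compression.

-313 kN

Free thermal expansion αLΔT = 20e-6 · 11000 · 125 = 27.5 mm.
The walls impose strain ε = −(27.5)/11000 = -2.5000e-03; σ = Eε = 100000 · -2.5000e-03 = -250 MPa.
Wall reaction R = σ·A = -250·1253 = -313300 N = -313.3 kN.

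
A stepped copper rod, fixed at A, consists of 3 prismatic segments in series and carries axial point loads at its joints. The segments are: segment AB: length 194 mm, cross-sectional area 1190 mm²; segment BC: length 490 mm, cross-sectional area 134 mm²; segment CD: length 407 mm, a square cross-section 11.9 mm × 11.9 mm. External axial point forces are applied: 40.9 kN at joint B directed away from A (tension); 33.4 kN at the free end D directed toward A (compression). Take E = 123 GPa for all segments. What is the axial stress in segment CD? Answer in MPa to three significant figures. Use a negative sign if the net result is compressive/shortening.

Internal axial forces (sectioning from the free end, tension +): N_CD = -33.4 kN, N_BC = -33.4 kN, N_AB = 7.5 kN.
A_CD = 141.6 mm².
σ_CD = N_CD/A_CD = -33400/141.6 = -235.9 MPa.

-236 MPa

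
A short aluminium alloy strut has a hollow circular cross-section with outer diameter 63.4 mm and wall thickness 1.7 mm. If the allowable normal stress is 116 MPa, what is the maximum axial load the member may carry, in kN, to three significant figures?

38.2 kN

A = 329.5 mm².
P_max = σ_allow · A = 116 · 329.5 = 38220 N = 38.22 kN.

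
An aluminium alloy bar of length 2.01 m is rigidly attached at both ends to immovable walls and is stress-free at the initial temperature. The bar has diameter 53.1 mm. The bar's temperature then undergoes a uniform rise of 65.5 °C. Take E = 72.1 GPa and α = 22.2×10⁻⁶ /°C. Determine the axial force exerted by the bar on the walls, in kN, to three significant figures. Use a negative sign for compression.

Free thermal expansion αLΔT = 22.2e-6 · 2010 · 65.5 = 2.923 mm.
The walls impose strain ε = −(2.923)/2010 = -1.4541e-03; σ = Eε = 72100 · -1.4541e-03 = -104.8 MPa.
Wall reaction R = σ·A = -104.8·2215 = -232200 N = -232.2 kN.

-232 kN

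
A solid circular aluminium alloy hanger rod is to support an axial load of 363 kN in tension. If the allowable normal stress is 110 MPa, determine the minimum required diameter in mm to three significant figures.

64.8 mm

Required area A ≥ P/σ_allow = 363000/110 = 3300 mm².
For a solid circular section, d ≥ √(4A/π) = 64.82 mm.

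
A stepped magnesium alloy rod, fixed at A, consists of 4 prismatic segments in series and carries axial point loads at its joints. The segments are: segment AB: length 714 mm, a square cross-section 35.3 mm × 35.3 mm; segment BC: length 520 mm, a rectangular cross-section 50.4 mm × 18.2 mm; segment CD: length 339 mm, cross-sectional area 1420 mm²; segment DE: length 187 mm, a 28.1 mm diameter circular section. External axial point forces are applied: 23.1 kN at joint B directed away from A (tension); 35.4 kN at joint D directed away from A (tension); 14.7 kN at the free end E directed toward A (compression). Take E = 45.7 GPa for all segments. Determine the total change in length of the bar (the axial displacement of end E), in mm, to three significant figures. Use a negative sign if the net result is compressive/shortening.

Internal axial forces (sectioning from the free end, tension +): N_DE = -14.7 kN, N_CD = 20.7 kN, N_BC = 20.7 kN, N_AB = 43.8 kN.
A_AB = 1246 mm².
A_BC = 917.3 mm².
A_DE = 620.2 mm².
δ_AB = 43800·714/(1246·45700) = 0.5492 mm
δ_BC = 20700·520/(917.3·45700) = 0.2568 mm
δ_CD = 20700·339/(1420·45700) = 0.1081 mm
δ_DE = -14700·187/(620.2·45700) = -0.09699 mm
δ = Σδ_i = 0.8171 mm.

0.817 mm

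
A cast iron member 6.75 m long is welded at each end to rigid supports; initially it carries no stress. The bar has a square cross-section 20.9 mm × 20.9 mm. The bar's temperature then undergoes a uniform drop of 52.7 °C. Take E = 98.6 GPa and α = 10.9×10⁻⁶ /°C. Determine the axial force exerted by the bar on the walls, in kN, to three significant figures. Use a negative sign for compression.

Free thermal expansion αLΔT = 10.9e-6 · 6750 · -52.7 = -3.877 mm.
The walls impose strain ε = −(-3.877)/6750 = 5.7443e-04; σ = Eε = 98600 · 5.7443e-04 = 56.64 MPa.
Wall reaction R = σ·A = 56.64·436.8 = 24740 N = 24.74 kN.

24.7 kN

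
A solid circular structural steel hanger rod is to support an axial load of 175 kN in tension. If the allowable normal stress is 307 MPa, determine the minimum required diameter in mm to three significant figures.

Required area A ≥ P/σ_allow = 175000/307 = 570 mm².
For a solid circular section, d ≥ √(4A/π) = 26.94 mm.

26.9 mm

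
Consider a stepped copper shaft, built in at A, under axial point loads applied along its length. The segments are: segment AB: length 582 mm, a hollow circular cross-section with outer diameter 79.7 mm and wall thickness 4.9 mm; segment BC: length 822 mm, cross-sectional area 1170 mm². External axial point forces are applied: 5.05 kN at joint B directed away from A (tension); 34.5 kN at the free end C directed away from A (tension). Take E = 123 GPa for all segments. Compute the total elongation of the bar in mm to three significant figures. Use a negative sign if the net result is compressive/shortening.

Internal axial forces (sectioning from the free end, tension +): N_BC = 34.5 kN, N_AB = 39.55 kN.
A_AB = 1151 mm².
δ_AB = 39550·582/(1151·123000) = 0.1625 mm
δ_BC = 34500·822/(1170·123000) = 0.1971 mm
δ = Σδ_i = 0.3596 mm.

0.360 mm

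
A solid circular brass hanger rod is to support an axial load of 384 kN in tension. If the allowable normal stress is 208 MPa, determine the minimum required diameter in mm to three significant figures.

48.5 mm

Required area A ≥ P/σ_allow = 384000/208 = 1846 mm².
For a solid circular section, d ≥ √(4A/π) = 48.48 mm.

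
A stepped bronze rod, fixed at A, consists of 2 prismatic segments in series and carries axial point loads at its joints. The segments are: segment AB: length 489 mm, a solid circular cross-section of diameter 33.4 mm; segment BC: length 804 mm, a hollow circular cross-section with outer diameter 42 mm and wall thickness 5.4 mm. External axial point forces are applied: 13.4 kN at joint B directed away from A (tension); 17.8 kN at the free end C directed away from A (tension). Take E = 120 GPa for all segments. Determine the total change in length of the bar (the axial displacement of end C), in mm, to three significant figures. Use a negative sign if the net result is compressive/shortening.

0.337 mm

Internal axial forces (sectioning from the free end, tension +): N_BC = 17.8 kN, N_AB = 31.2 kN.
A_AB = 876.2 mm².
A_BC = 620.9 mm².
δ_AB = 31200·489/(876.2·120000) = 0.1451 mm
δ_BC = 17800·804/(620.9·120000) = 0.1921 mm
δ = Σδ_i = 0.3372 mm.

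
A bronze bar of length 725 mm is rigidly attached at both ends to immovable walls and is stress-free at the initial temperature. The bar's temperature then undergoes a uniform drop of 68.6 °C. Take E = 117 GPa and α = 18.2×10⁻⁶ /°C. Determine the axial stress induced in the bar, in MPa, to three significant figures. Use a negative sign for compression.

Free thermal expansion αLΔT = 18.2e-6 · 725 · -68.6 = -0.9052 mm.
The walls impose strain ε = −(-0.9052)/725 = 1.2485e-03; σ = Eε = 117000 · 1.2485e-03 = 146.1 MPa.

146 MPa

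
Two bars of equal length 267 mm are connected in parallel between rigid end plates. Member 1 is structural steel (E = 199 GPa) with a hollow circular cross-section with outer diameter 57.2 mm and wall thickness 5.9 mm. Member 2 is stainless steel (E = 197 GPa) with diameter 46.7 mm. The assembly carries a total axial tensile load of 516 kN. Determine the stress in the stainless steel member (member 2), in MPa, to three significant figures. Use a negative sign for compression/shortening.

193 MPa

A_1 = 950.9 mm².
A_2 = 1713 mm².
Equal strain + equilibrium ⇒ each member carries load in proportion to AE: A₁E₁ = 189200000 N, A₂E₂ = 337400000 N, ΣAE = 526700000 N.
σ₂ = P·E₂/ΣAE = 516000·197000/526700000 = 193 MPa.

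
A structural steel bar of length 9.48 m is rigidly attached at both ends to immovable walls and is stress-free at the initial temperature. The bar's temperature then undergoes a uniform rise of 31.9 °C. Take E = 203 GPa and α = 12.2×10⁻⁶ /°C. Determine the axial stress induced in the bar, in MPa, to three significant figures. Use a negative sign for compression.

Free thermal expansion αLΔT = 12.2e-6 · 9480 · 31.9 = 3.689 mm.
The walls impose strain ε = −(3.689)/9480 = -3.8918e-04; σ = Eε = 203000 · -3.8918e-04 = -79 MPa.

-79.0 MPa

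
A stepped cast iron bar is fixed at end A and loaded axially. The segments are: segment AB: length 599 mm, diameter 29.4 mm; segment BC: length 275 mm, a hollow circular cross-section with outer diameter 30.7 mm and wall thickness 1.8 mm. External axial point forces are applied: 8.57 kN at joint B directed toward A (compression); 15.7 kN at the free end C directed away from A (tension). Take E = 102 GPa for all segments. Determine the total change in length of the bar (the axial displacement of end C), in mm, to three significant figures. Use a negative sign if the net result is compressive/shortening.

0.321 mm

Internal axial forces (sectioning from the free end, tension +): N_BC = 15.7 kN, N_AB = 7.13 kN.
A_AB = 678.9 mm².
A_BC = 163.4 mm².
δ_AB = 7130·599/(678.9·102000) = 0.06168 mm
δ_BC = 15700·275/(163.4·102000) = 0.259 mm
δ = Σδ_i = 0.3207 mm.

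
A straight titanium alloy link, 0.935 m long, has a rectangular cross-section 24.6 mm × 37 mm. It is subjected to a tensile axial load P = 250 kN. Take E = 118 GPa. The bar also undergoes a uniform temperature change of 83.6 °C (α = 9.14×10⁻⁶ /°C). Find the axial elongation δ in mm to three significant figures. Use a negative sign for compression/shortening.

2.89 mm

A = 910.2 mm².
δ_mech = NL/(AE) = 250000·935/(910.2·118000) = 2.176 mm.
δ_thermal = αLΔT = 9.14e-6·935·83.6 = 0.7144 mm.
δ = δ_mech + δ_thermal = 2.891 mm.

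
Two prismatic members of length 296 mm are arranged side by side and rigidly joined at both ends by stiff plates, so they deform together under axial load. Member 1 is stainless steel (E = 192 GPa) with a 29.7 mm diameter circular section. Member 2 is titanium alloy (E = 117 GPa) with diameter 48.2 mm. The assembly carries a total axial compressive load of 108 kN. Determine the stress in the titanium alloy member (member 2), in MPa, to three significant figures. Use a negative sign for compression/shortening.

-36.5 MPa

A_1 = 692.8 mm².
A_2 = 1825 mm².
Equal strain + equilibrium ⇒ each member carries load in proportion to AE: A₁E₁ = 133000000 N, A₂E₂ = 213500000 N, ΣAE = 346500000 N.
σ₂ = P·E₂/ΣAE = -108000·117000/346500000 = -36.47 MPa.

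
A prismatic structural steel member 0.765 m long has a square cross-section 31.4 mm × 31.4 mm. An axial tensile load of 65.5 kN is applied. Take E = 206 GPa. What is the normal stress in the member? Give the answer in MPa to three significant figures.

66.4 MPa

A = 986 mm².
σ = N/A = 65500/986 = 66.43 MPa.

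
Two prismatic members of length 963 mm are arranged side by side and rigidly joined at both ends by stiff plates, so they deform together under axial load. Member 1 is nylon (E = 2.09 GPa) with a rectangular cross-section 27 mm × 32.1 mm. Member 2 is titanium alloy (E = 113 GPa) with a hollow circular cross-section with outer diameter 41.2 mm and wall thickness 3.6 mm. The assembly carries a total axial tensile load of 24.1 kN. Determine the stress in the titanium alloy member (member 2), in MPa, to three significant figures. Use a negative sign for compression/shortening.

54.6 MPa

A_1 = 866.7 mm².
A_2 = 425.2 mm².
Equal strain + equilibrium ⇒ each member carries load in proportion to AE: A₁E₁ = 1811000 N, A₂E₂ = 48050000 N, ΣAE = 49860000 N.
σ₂ = P·E₂/ΣAE = 24100·113000/49860000 = 54.61 MPa.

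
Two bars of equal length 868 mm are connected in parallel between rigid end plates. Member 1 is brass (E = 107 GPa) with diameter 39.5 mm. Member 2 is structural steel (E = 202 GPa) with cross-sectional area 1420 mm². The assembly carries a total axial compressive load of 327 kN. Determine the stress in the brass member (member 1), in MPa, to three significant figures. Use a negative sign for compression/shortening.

-83.7 MPa

A_1 = 1225 mm².
Equal strain + equilibrium ⇒ each member carries load in proportion to AE: A₁E₁ = 131100000 N, A₂E₂ = 286800000 N, ΣAE = 418000000 N.
σ₁ = P·E₁/ΣAE = -327000·107000/418000000 = -83.71 MPa.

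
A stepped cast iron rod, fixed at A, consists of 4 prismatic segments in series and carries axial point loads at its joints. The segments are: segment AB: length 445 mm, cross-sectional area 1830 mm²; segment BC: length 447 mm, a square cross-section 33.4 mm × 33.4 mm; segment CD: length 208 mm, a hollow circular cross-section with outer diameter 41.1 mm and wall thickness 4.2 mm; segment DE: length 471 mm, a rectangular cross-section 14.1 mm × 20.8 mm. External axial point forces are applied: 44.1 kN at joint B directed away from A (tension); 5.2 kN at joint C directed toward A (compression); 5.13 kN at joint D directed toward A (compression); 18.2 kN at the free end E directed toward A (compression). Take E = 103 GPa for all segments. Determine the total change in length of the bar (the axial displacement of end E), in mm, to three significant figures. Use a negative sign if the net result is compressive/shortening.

-0.455 mm

Internal axial forces (sectioning from the free end, tension +): N_DE = -18.2 kN, N_CD = -23.33 kN, N_BC = -28.53 kN, N_AB = 15.57 kN.
A_BC = 1116 mm².
A_CD = 486.9 mm².
A_DE = 293.3 mm².
δ_AB = 15570·445/(1830·103000) = 0.03676 mm
δ_BC = -28530·447/(1116·103000) = -0.111 mm
δ_CD = -23330·208/(486.9·103000) = -0.09676 mm
δ_DE = -18200·471/(293.3·103000) = -0.2838 mm
δ = Σδ_i = -0.4548 mm.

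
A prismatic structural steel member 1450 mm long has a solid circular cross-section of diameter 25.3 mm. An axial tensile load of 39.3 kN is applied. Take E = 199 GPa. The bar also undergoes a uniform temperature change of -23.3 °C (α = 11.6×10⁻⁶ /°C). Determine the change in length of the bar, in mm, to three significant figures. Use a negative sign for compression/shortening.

0.178 mm

A = 502.7 mm².
δ_mech = NL/(AE) = 39300·1450/(502.7·199000) = 0.5696 mm.
δ_thermal = αLΔT = 11.6e-6·1450·-23.3 = -0.3919 mm.
δ = δ_mech + δ_thermal = 0.1777 mm.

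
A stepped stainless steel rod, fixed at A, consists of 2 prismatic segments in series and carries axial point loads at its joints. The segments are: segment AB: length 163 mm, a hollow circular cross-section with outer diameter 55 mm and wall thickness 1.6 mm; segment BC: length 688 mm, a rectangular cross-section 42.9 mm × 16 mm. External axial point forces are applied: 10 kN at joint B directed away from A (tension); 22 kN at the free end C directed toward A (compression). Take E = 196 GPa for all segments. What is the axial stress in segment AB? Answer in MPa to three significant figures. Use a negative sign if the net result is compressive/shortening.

Internal axial forces (sectioning from the free end, tension +): N_BC = -22 kN, N_AB = -12 kN.
A_AB = 268.4 mm².
σ_AB = N_AB/A_AB = -12000/268.4 = -44.71 MPa.

-44.7 MPa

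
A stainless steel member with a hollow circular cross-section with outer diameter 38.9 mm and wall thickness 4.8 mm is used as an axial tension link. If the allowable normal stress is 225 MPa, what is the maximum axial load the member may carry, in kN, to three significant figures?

116 kN

A = 514.2 mm².
P_max = σ_allow · A = 225 · 514.2 = 115700 N = 115.7 kN.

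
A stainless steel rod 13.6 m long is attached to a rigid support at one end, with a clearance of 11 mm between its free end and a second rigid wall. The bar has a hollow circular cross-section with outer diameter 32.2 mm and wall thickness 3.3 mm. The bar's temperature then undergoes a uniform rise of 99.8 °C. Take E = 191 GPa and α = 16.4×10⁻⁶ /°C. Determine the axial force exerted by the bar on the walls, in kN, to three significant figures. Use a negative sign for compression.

Free thermal expansion αLΔT = 16.4e-6 · 13600 · 99.8 = 22.26 mm.
The walls engage after the gap closes; constrained expansion = 22.26 − 11 = 11.26 mm.
The walls impose strain ε = −(11.26)/13600 = -8.2790e-04; σ = Eε = 191000 · -8.2790e-04 = -158.1 MPa.
Wall reaction R = σ·A = -158.1·299.6 = -47380 N = -47.38 kN.

-47.4 kN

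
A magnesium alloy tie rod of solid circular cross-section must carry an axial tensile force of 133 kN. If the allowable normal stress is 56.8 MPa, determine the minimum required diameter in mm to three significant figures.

54.6 mm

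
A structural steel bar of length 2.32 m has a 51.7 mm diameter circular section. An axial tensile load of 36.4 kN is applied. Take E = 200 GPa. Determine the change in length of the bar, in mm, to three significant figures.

0.201 mm

A = 2099 mm².
δ_mech = NL/(AE) = 36400·2320/(2099·200000) = 0.2011 mm.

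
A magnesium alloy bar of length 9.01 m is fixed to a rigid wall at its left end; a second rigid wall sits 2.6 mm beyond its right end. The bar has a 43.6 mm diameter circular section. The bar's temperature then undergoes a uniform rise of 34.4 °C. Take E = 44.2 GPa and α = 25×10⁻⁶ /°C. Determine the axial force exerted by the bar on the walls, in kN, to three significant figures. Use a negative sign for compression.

-37.7 kN

Free thermal expansion αLΔT = 25e-6 · 9010 · 34.4 = 7.749 mm.
The walls engage after the gap closes; constrained expansion = 7.749 − 2.6 = 5.149 mm.
The walls impose strain ε = −(5.149)/9010 = -5.7143e-04; σ = Eε = 44200 · -5.7143e-04 = -25.26 MPa.
Wall reaction R = σ·A = -25.26·1493 = -37710 N = -37.71 kN.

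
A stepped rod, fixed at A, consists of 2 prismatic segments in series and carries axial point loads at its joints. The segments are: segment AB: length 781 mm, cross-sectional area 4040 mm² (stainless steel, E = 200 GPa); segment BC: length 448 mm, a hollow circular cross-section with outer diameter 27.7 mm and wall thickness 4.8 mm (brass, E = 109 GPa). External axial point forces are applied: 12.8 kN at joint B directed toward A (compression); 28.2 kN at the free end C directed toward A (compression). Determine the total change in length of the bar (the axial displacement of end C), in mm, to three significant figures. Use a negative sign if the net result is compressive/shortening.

-0.375 mm

Internal axial forces (sectioning from the free end, tension +): N_BC = -28.2 kN, N_AB = -41 kN.
A_BC = 345.3 mm².
δ_AB = -41000·781/(4040·200000) = -0.03963 mm
δ_BC = -28200·448/(345.3·109000) = -0.3356 mm
δ = Σδ_i = -0.3753 mm.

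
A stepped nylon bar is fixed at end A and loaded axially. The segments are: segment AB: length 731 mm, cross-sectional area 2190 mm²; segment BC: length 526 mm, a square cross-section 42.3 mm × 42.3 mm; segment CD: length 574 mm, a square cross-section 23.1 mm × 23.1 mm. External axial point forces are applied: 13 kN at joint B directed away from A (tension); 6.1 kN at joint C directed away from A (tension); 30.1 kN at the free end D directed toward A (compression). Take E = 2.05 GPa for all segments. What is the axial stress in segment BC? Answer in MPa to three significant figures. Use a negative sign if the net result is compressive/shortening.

-13.4 MPa

Internal axial forces (sectioning from the free end, tension +): N_CD = -30.1 kN, N_BC = -24 kN, N_AB = -11 kN.
A_BC = 1789 mm².
σ_BC = N_BC/A_BC = -24000/1789 = -13.41 MPa.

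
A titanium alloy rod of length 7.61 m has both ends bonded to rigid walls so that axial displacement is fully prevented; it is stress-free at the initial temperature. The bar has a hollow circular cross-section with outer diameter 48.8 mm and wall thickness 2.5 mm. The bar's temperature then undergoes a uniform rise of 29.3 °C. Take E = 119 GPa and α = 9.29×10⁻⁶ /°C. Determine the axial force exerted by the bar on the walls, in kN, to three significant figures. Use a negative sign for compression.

Free thermal expansion αLΔT = 9.29e-6 · 7610 · 29.3 = 2.071 mm.
The walls impose strain ε = −(2.071)/7610 = -2.7220e-04; σ = Eε = 119000 · -2.7220e-04 = -32.39 MPa.
Wall reaction R = σ·A = -32.39·363.6 = -11780 N = -11.78 kN.

-11.8 kN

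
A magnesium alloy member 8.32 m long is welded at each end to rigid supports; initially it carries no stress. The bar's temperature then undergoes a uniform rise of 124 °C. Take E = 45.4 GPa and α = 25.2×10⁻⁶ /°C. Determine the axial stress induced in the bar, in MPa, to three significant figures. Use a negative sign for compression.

Free thermal expansion αLΔT = 25.2e-6 · 8320 · 124 = 26 mm.
The walls impose strain ε = −(26)/8320 = -3.1248e-03; σ = Eε = 45400 · -3.1248e-03 = -141.9 MPa.

-142 MPa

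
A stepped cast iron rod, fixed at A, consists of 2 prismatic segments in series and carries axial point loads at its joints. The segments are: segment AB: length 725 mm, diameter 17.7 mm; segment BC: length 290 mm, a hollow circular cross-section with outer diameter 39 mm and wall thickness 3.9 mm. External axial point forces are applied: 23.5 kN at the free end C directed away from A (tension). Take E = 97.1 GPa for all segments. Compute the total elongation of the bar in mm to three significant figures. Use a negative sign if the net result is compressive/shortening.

Internal axial forces (sectioning from the free end, tension +): N_BC = 23.5 kN, N_AB = 23.5 kN.
A_AB = 246.1 mm².
A_BC = 430.1 mm².
δ_AB = 23500·725/(246.1·97100) = 0.7131 mm
δ_BC = 23500·290/(430.1·97100) = 0.1632 mm
δ = Σδ_i = 0.8763 mm.

0.876 mm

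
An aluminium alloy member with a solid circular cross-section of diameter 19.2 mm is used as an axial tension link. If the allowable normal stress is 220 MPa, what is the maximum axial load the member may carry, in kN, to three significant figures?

63.7 kN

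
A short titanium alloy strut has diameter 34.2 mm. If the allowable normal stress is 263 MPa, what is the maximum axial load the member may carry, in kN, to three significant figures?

242 kN

A = 918.6 mm².
P_max = σ_allow · A = 263 · 918.6 = 241600 N = 241.6 kN.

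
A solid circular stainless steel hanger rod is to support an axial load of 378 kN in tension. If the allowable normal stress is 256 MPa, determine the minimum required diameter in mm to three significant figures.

Required area A ≥ P/σ_allow = 378000/256 = 1477 mm².
For a solid circular section, d ≥ √(4A/π) = 43.36 mm.

43.4 mm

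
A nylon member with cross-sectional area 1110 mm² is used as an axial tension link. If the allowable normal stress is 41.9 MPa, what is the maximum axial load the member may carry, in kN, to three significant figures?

P_max = σ_allow · A = 41.9 · 1110 = 46510 N = 46.51 kN.

46.5 kN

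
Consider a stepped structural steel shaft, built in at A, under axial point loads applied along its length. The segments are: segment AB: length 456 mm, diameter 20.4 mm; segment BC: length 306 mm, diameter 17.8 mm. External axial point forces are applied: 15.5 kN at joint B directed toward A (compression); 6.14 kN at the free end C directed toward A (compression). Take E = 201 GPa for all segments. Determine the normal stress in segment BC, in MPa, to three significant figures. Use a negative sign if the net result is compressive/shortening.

Internal axial forces (sectioning from the free end, tension +): N_BC = -6.14 kN, N_AB = -21.64 kN.
A_BC = 248.8 mm².
σ_BC = N_BC/A_BC = -6140/248.8 = -24.67 MPa.

-24.7 MPa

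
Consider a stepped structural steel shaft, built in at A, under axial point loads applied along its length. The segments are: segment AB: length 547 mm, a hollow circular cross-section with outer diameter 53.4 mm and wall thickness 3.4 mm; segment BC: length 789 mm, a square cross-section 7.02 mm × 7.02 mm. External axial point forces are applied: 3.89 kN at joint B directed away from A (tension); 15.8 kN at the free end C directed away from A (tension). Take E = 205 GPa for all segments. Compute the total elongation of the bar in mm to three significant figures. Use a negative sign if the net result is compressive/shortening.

Internal axial forces (sectioning from the free end, tension +): N_BC = 15.8 kN, N_AB = 19.69 kN.
A_AB = 534.1 mm².
A_BC = 49.28 mm².
δ_AB = 19690·547/(534.1·205000) = 0.09837 mm
δ_BC = 15800·789/(49.28·205000) = 1.234 mm
δ = Σδ_i = 1.332 mm.

1.33 mm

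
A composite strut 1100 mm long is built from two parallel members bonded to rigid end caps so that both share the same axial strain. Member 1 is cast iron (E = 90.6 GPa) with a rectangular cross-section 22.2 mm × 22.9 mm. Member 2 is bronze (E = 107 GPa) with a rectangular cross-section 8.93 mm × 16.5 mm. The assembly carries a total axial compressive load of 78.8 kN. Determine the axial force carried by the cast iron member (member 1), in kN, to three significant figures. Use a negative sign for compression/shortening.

-58.7 kN

A_1 = 508.4 mm².
A_2 = 147.3 mm².
Equal strain + equilibrium ⇒ each member carries load in proportion to AE: A₁E₁ = 46060000 N, A₂E₂ = 15770000 N, ΣAE = 61830000 N.
F₁ = P·A₁E₁/ΣAE = -78800·46060000/61830000 = -58710 N.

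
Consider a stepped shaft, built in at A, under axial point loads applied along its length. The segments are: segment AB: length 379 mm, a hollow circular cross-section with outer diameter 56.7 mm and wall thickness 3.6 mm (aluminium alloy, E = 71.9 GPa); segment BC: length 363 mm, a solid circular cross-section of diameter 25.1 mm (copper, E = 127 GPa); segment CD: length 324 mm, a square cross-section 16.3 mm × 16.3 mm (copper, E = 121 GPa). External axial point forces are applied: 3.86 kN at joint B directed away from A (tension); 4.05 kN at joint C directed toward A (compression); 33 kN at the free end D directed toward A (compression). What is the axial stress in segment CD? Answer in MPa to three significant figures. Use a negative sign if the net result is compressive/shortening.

Internal axial forces (sectioning from the free end, tension +): N_CD = -33 kN, N_BC = -37.05 kN, N_AB = -33.19 kN.
A_CD = 265.7 mm².
σ_CD = N_CD/A_CD = -33000/265.7 = -124.2 MPa.

-124 MPa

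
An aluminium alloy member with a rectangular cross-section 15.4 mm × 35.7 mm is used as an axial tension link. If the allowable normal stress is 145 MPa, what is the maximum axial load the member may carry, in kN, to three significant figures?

A = 549.8 mm².
P_max = σ_allow · A = 145 · 549.8 = 79720 N = 79.72 kN.

79.7 kN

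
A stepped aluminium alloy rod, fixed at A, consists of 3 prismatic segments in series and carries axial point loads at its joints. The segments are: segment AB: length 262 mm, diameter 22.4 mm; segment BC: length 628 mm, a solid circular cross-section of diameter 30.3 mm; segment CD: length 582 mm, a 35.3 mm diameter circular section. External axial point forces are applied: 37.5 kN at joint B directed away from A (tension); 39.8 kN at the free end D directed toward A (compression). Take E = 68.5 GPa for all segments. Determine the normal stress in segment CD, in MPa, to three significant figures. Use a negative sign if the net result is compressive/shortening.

Internal axial forces (sectioning from the free end, tension +): N_CD = -39.8 kN, N_BC = -39.8 kN, N_AB = -2.3 kN.
A_CD = 978.7 mm².
σ_CD = N_CD/A_CD = -39800/978.7 = -40.67 MPa.

-40.7 MPa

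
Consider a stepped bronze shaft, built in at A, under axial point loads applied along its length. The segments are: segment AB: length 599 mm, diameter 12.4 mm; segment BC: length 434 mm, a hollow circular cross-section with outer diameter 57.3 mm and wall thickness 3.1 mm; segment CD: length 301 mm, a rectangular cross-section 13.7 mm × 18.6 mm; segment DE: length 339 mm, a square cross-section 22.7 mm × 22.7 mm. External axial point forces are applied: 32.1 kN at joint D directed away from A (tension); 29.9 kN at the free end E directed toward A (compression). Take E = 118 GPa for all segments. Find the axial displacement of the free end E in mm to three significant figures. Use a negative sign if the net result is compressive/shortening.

-0.0369 mm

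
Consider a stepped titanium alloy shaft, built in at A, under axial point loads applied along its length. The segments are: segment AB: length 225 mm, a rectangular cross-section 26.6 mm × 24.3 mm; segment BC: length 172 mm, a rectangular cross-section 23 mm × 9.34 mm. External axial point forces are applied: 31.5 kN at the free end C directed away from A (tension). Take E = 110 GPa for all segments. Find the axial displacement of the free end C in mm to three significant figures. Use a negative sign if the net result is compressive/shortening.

0.329 mm

Internal axial forces (sectioning from the free end, tension +): N_BC = 31.5 kN, N_AB = 31.5 kN.
A_AB = 646.4 mm².
A_BC = 214.8 mm².
δ_AB = 31500·225/(646.4·110000) = 0.09968 mm
δ_BC = 31500·172/(214.8·110000) = 0.2293 mm
δ = Σδ_i = 0.329 mm.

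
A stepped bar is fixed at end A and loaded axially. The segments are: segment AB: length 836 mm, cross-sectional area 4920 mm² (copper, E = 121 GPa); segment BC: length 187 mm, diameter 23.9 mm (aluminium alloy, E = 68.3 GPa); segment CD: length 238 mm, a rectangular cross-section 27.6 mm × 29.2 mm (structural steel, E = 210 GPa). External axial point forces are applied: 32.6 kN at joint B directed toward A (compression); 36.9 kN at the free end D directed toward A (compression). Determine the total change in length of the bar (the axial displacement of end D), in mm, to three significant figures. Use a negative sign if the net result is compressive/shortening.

Internal axial forces (sectioning from the free end, tension +): N_CD = -36.9 kN, N_BC = -36.9 kN, N_AB = -69.5 kN.
A_BC = 448.6 mm².
A_CD = 805.9 mm².
δ_AB = -69500·836/(4920·121000) = -0.0976 mm
δ_BC = -36900·187/(448.6·68300) = -0.2252 mm
δ_CD = -36900·238/(805.9·210000) = -0.05189 mm
δ = Σδ_i = -0.3747 mm.

-0.375 mm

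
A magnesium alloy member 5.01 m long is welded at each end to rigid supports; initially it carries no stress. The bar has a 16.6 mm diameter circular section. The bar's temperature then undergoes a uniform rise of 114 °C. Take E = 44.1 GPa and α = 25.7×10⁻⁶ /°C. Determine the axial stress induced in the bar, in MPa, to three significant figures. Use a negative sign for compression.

-129 MPa

Free thermal expansion αLΔT = 25.7e-6 · 5010 · 114 = 14.68 mm.
The walls impose strain ε = −(14.68)/5010 = -2.9298e-03; σ = Eε = 44100 · -2.9298e-03 = -129.2 MPa.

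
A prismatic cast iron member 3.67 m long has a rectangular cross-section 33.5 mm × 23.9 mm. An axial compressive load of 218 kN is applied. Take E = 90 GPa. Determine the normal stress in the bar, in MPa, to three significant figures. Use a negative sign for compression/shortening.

-272 MPa

A = 800.6 mm².
σ = N/A = -218000/800.6 = -272.3 MPa.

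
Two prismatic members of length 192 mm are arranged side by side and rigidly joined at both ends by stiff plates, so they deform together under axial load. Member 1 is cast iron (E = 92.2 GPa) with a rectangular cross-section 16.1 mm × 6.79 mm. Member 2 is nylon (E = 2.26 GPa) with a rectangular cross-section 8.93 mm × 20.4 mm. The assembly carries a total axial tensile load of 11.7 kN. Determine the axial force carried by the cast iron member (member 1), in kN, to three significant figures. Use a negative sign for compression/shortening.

11.2 kN

A_1 = 109.3 mm².
A_2 = 182.2 mm².
Equal strain + equilibrium ⇒ each member carries load in proportion to AE: A₁E₁ = 10080000 N, A₂E₂ = 411700 N, ΣAE = 10490000 N.
F₁ = P·A₁E₁/ΣAE = 11700·10080000/10490000 = 11240 N.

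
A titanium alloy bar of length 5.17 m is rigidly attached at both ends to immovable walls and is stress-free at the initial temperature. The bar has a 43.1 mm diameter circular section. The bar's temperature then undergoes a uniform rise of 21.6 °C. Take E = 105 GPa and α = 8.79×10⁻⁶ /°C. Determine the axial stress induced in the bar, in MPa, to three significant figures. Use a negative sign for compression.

Free thermal expansion αLΔT = 8.79e-6 · 5170 · 21.6 = 0.9816 mm.
The walls impose strain ε = −(0.9816)/5170 = -1.8986e-04; σ = Eε = 105000 · -1.8986e-04 = -19.94 MPa.

-19.9 MPa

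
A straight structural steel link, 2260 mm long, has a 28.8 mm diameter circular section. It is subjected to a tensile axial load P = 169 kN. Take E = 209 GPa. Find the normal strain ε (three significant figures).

A = 651.4 mm².
σ = N/A = 259.4 MPa; ε = σ/E = 259.4/209000 = 1.241e-03.

0.00124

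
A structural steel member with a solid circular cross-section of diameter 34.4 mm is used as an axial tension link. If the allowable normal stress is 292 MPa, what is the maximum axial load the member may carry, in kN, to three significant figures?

271 kN

A = 929.4 mm².
P_max = σ_allow · A = 292 · 929.4 = 271400 N = 271.4 kN.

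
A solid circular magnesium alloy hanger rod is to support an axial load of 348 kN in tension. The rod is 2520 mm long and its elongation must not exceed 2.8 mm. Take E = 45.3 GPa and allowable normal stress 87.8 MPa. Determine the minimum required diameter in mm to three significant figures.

Required area A ≥ P/σ_allow = 348000/87.8 = 3964 mm².
For a solid circular section, d ≥ √(4A/π) = 71.04 mm.
Elongation limit: A ≥ PL/(Eδ_allow) = 348000·2520/(45300·2.8) = 6914 mm² ⇒ d ≥ 93.82 mm.
The elongation limit governs.

93.8 mm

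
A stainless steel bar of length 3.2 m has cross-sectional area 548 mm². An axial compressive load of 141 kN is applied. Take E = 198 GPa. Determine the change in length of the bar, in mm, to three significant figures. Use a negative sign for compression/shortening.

-4.16 mm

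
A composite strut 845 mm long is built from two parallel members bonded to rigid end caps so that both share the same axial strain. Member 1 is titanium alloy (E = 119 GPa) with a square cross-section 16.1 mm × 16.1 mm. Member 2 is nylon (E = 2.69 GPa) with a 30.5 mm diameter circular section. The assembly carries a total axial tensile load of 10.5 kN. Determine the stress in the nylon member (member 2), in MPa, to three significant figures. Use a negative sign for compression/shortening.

A_1 = 259.2 mm².
A_2 = 730.6 mm².
Equal strain + equilibrium ⇒ each member carries load in proportion to AE: A₁E₁ = 30850000 N, A₂E₂ = 1965000 N, ΣAE = 32810000 N.
σ₂ = P·E₂/ΣAE = 10500·2690/32810000 = 0.8608 MPa.

0.861 MPa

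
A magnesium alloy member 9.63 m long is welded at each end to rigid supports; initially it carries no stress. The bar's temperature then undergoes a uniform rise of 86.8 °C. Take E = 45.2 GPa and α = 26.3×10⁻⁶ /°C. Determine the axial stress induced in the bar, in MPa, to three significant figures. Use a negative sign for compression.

-103 MPa

Free thermal expansion αLΔT = 26.3e-6 · 9630 · 86.8 = 21.98 mm.
The walls impose strain ε = −(21.98)/9630 = -2.2828e-03; σ = Eε = 45200 · -2.2828e-03 = -103.2 MPa.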